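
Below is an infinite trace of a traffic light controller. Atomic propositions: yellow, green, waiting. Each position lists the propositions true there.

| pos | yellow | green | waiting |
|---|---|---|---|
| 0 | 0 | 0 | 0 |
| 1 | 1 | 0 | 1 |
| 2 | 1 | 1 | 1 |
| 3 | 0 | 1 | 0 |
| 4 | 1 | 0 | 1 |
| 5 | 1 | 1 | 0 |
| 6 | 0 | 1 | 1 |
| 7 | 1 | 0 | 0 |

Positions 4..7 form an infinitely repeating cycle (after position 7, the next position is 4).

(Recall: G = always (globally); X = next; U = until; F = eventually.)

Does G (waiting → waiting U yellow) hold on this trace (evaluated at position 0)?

Satisfied

waiting → waiting U yellow holds at every position 0..7, and those are all positions ever visited, so G (waiting → waiting U yellow) holds.
Positions where waiting holds: 1, 2, 4, 6.
Check waiting U yellow at each: 1→ok, 2→ok, 4→ok, 6→ok.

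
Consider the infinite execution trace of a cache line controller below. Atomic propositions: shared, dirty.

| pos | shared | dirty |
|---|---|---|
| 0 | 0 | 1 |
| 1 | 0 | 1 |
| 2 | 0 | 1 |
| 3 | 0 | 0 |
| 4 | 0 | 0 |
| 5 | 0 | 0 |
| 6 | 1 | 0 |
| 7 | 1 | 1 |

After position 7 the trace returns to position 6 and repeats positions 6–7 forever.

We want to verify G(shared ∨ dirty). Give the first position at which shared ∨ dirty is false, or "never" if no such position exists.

3

Check shared ∨ dirty at each position in order: 0 ✓, 1 ✓, 2 ✓.
At position 3 the labels are {}, so shared ∨ dirty is false there. This is the first violation.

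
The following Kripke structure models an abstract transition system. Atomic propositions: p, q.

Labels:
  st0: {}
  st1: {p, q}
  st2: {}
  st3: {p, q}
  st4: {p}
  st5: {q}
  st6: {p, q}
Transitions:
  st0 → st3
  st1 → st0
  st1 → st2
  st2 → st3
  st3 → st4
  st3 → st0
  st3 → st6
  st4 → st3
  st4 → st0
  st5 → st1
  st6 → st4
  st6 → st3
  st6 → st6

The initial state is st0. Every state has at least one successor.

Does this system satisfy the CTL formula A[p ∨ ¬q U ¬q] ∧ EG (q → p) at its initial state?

States satisfying p ∨ ¬q: {st0, st1, st2, st3, st4, st6}.
States satisfying ¬q: {st0, st2, st4}.
States satisfying A[p ∨ ¬q U ¬q]: {st0, st1, st2, st4}.
States satisfying q → p: {st0, st1, st2, st3, st4, st6}.
States satisfying EG (q → p): {st0, st1, st2, st3, st4, st6}.
States satisfying A[p ∨ ¬q U ¬q] ∧ EG (q → p): {st0, st1, st2, st4}.
st0 ∈ Sat(A[p ∨ ¬q U ¬q] ∧ EG (q → p)).

Yes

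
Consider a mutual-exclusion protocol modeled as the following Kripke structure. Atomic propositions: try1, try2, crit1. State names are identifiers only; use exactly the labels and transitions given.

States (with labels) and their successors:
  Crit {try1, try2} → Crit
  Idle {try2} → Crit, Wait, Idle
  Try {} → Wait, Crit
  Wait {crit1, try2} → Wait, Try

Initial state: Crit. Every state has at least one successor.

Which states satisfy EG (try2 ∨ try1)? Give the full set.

States satisfying try2 ∨ try1: {Crit, Idle, Wait}.
States satisfying EG (try2 ∨ try1): {Crit, Idle, Wait}.

{Crit, Idle, Wait}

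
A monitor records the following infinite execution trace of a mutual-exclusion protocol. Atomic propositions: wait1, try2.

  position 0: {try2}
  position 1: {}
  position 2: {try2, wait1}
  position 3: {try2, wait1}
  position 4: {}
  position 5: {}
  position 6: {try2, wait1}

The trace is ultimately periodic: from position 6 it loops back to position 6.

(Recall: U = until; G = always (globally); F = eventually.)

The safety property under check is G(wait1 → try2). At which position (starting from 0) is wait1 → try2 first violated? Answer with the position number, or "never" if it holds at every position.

never

wait1 → try2 holds at every position 0..6, and those are all the positions the trace ever visits, so the invariant G(wait1 → try2) is never violated.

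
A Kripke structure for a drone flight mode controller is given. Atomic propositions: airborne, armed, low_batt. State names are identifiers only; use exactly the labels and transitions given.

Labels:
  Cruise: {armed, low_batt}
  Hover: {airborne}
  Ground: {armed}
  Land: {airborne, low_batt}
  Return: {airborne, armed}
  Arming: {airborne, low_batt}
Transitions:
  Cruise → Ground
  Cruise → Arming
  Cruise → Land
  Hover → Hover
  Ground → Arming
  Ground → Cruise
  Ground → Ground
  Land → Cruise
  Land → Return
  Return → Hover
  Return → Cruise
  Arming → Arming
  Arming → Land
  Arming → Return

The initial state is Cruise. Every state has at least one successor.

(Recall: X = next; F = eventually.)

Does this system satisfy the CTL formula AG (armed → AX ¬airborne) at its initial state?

Violated

States satisfying armed → AX ¬airborne: {Hover, Land, Arming}.
States satisfying AG (armed → AX ¬airborne): {Hover}.
Cruise is reachable from Cruise and violates armed → AX ¬airborne, so AG fails at Cruise.
Cruise ∉ Sat(AG (armed → AX ¬airborne)).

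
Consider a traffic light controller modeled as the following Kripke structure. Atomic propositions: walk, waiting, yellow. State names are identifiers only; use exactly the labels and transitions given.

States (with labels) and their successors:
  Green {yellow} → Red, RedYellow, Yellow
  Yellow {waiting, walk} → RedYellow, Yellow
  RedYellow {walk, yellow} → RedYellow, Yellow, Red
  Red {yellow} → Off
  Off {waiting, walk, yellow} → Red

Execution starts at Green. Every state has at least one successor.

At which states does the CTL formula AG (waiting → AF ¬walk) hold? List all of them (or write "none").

{Red, Off}

States satisfying waiting → AF ¬walk: {Green, RedYellow, Red, Off}.
States satisfying AG (waiting → AF ¬walk): {Red, Off}.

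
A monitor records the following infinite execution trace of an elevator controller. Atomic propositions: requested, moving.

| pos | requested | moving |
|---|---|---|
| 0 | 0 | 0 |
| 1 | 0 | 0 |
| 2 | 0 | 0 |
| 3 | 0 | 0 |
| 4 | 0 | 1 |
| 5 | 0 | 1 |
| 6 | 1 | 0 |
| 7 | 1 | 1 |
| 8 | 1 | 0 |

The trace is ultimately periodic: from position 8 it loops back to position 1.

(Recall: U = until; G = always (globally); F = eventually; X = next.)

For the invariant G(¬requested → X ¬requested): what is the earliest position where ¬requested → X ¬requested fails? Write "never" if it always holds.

Check ¬requested → X ¬requested at each position in order: 0 ✓, 1 ✓, 2 ✓, 3 ✓, 4 ✓.
At position 5 the labels are {moving} and the next position 6 has {requested}, so ¬requested → X ¬requested is false there. This is the first violation.

5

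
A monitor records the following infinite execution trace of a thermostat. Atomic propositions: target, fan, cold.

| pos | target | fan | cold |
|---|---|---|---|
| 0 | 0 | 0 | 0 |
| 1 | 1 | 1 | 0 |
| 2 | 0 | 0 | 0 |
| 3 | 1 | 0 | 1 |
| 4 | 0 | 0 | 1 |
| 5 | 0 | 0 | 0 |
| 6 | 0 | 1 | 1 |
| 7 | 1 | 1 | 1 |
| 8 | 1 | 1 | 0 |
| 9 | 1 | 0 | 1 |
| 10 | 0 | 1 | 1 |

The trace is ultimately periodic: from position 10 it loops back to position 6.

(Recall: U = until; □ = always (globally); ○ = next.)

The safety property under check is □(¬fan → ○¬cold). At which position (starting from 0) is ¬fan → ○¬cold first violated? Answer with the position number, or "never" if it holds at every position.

Check ¬fan → ○¬cold at each position in order: 0 ✓, 1 ✓.
At position 2 the labels are {} and the next position 3 has {cold, target}, so ¬fan → ○¬cold is false there. This is the first violation.

2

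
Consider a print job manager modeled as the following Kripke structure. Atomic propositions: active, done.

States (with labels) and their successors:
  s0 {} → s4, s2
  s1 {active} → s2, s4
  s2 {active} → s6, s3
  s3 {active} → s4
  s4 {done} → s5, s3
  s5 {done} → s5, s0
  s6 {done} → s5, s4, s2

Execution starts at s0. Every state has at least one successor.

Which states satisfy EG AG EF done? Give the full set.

{s0, s1, s2, s3, s4, s5, s6}

States satisfying AG EF done: {s0, s1, s2, s3, s4, s5, s6}.
States satisfying EG AG EF done: {s0, s1, s2, s3, s4, s5, s6}.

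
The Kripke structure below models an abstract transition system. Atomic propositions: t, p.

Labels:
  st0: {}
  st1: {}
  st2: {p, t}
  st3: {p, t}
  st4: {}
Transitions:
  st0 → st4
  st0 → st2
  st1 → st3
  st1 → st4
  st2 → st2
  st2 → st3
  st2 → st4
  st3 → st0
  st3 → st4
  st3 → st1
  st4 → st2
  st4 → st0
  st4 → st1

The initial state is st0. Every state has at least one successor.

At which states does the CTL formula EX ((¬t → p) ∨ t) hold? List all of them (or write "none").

{st0, st1, st2, st4}

States satisfying (¬t → p) ∨ t: {st2, st3}.
States satisfying EX ((¬t → p) ∨ t): {st0, st1, st2, st4}.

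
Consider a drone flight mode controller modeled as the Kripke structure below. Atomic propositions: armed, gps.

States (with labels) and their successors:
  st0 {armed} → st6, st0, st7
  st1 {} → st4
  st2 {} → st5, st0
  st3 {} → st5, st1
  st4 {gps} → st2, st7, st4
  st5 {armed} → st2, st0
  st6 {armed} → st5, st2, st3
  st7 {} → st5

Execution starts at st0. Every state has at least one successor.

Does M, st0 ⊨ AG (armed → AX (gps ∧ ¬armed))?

Does not hold

States satisfying armed → AX (gps ∧ ¬armed): {st1, st2, st3, st4, st7}.
States satisfying AG (armed → AX (gps ∧ ¬armed)): ∅.
st0 is reachable from st0 and violates armed → AX (gps ∧ ¬armed), so AG fails at st0.
st0 ∉ Sat(AG (armed → AX (gps ∧ ¬armed))).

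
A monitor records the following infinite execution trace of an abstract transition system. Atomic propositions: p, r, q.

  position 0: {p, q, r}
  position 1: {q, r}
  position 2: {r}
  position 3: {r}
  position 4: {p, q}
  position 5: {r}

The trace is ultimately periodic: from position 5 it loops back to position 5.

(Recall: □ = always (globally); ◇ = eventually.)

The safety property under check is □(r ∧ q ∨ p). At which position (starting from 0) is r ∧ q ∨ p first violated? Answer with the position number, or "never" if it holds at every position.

2

Check r ∧ q ∨ p at each position in order: 0 ✓, 1 ✓.
At position 2 the labels are {r}, so r ∧ q ∨ p is false there. This is the first violation.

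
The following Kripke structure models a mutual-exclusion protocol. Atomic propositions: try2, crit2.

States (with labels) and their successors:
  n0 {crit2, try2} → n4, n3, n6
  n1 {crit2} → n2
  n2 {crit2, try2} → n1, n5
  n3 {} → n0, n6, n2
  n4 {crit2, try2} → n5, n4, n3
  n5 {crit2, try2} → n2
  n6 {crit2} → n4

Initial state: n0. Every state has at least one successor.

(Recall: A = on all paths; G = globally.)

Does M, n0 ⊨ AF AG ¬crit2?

Violated

States satisfying AG ¬crit2: ∅.
States satisfying AF AG ¬crit2: ∅.
There is a path from n0 along which AG ¬crit2 never holds.
n0 ∉ Sat(AF AG ¬crit2).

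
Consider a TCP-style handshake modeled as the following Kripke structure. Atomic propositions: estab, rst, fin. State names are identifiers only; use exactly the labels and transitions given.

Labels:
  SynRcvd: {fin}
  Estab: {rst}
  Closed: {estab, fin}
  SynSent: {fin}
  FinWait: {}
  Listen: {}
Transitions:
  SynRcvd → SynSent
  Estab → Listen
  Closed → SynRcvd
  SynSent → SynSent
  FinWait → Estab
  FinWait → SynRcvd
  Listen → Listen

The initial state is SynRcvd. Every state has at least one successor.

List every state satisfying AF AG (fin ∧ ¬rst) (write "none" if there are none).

{SynRcvd, Closed, SynSent}

States satisfying AG (fin ∧ ¬rst): {SynRcvd, Closed, SynSent}.
States satisfying AF AG (fin ∧ ¬rst): {SynRcvd, Closed, SynSent}.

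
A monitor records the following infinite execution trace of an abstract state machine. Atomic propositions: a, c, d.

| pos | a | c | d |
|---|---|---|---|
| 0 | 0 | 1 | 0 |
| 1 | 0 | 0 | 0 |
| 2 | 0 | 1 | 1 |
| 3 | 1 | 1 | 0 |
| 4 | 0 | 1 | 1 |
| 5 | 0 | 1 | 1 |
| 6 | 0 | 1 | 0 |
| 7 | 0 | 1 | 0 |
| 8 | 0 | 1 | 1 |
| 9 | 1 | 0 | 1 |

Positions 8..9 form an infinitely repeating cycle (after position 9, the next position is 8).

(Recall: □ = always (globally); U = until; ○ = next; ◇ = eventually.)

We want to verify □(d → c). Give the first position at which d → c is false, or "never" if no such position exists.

Check d → c at each position in order: 0 ✓, 1 ✓, 2 ✓, 3 ✓, 4 ✓, 5 ✓, 6 ✓, 7 ✓, 8 ✓.
At position 9 the labels are {a, d}, so d → c is false there. This is the first violation.

9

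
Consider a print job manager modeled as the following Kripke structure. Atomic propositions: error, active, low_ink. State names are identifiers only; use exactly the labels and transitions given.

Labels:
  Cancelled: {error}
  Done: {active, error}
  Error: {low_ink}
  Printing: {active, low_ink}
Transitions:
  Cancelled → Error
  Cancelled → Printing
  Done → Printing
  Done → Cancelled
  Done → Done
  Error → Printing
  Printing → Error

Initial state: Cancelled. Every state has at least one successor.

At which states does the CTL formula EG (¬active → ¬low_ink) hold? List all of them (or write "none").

{Done}

States satisfying ¬active → ¬low_ink: {Cancelled, Done, Printing}.
States satisfying EG (¬active → ¬low_ink): {Done}.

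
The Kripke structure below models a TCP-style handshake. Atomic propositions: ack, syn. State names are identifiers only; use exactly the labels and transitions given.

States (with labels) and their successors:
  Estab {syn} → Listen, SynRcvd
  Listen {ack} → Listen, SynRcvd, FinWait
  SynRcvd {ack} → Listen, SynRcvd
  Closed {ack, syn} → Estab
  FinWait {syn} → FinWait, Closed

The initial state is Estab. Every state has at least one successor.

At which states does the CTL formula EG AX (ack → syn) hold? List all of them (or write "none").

States satisfying AX (ack → syn): {Closed, FinWait}.
States satisfying EG AX (ack → syn): {FinWait}.

{FinWait}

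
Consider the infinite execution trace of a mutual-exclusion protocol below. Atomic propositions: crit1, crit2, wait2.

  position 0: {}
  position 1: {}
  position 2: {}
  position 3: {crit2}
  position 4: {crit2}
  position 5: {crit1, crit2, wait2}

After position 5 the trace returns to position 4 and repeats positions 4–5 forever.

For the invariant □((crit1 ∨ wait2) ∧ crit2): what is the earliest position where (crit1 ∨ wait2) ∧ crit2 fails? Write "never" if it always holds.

0

At position 0 the labels are {}, so (crit1 ∨ wait2) ∧ crit2 is false there. This is the first violation.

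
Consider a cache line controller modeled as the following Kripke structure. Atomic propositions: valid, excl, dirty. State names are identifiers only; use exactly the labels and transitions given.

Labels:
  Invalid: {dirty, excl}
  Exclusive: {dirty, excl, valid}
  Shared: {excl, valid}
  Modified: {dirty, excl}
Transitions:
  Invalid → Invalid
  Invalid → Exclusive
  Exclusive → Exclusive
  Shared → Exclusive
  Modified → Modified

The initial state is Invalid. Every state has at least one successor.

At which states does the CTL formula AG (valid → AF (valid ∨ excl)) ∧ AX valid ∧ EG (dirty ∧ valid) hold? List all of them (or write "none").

States satisfying valid → AF (valid ∨ excl): {Invalid, Exclusive, Shared, Modified}.
States satisfying AG (valid → AF (valid ∨ excl)): {Invalid, Exclusive, Shared, Modified}.
States satisfying valid: {Exclusive, Shared}.
States satisfying AX valid: {Exclusive, Shared}.
States satisfying dirty ∧ valid: {Exclusive}.
States satisfying EG (dirty ∧ valid): {Exclusive}.
States satisfying AX valid ∧ EG (dirty ∧ valid): {Exclusive}.
States satisfying AG (valid → AF (valid ∨ excl)) ∧ AX valid ∧ EG (dirty ∧ valid): {Exclusive}.

{Exclusive}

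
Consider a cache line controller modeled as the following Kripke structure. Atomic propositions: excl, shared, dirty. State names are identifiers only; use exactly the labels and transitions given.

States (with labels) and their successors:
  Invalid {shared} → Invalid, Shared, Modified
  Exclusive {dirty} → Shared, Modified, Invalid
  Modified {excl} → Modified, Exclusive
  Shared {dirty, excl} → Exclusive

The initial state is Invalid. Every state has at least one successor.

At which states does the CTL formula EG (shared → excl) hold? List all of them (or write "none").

{Exclusive, Modified, Shared}

States satisfying shared → excl: {Exclusive, Modified, Shared}.
States satisfying EG (shared → excl): {Exclusive, Modified, Shared}.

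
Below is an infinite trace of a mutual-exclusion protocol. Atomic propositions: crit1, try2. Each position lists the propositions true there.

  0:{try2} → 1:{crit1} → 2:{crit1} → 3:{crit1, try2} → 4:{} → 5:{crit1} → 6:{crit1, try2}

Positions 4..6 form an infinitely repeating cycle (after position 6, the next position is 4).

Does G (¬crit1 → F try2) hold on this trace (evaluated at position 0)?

¬crit1 → F try2 holds at every position 0..6, and those are all positions ever visited, so G (¬crit1 → F try2) holds.
Positions where ¬crit1 holds: 0, 4.
Check F try2 at each: 0→ok, 4→ok.

Satisfied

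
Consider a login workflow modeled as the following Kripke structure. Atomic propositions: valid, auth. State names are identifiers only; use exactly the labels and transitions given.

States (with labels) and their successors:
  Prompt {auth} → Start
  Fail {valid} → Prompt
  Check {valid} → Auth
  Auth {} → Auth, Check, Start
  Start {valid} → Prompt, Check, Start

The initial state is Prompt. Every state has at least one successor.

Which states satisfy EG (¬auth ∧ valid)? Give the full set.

States satisfying ¬auth ∧ valid: {Fail, Check, Start}.
States satisfying EG (¬auth ∧ valid): {Start}.

{Start}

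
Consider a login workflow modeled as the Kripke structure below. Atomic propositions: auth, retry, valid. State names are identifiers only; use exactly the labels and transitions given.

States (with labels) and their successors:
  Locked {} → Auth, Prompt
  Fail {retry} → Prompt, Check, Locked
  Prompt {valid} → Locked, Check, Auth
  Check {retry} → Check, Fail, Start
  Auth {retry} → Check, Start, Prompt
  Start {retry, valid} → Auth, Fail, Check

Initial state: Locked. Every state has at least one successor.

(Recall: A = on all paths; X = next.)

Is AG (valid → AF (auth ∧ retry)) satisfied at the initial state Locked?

States satisfying valid → AF (auth ∧ retry): {Locked, Fail, Check, Auth}.
States satisfying AG (valid → AF (auth ∧ retry)): ∅.
Prompt is reachable from Locked and violates valid → AF (auth ∧ retry), so AG fails at Locked.
Locked ∉ Sat(AG (valid → AF (auth ∧ retry))).

Does not hold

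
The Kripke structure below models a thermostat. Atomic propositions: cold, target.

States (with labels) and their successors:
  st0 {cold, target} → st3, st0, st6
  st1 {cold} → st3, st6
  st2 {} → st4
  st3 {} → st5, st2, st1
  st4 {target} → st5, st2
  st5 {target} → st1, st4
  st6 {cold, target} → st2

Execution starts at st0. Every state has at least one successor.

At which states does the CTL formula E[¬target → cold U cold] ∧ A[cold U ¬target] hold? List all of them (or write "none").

States satisfying ¬target → cold: {st0, st1, st4, st5, st6}.
States satisfying cold: {st0, st1, st6}.
States satisfying E[¬target → cold U cold]: {st0, st1, st4, st5, st6}.
States satisfying ¬target: {st1, st2, st3}.
States satisfying A[cold U ¬target]: {st1, st2, st3, st6}.
States satisfying E[¬target → cold U cold] ∧ A[cold U ¬target]: {st1, st6}.

{st1, st6}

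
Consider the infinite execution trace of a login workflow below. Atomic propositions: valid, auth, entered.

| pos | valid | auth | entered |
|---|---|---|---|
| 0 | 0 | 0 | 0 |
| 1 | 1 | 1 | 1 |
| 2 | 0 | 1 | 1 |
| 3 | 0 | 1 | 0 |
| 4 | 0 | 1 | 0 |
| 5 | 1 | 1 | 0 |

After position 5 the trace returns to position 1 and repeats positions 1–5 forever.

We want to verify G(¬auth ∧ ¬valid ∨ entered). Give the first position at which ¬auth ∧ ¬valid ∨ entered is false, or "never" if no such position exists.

3

Check ¬auth ∧ ¬valid ∨ entered at each position in order: 0 ✓, 1 ✓, 2 ✓.
At position 3 the labels are {auth}, so ¬auth ∧ ¬valid ∨ entered is false there. This is the first violation.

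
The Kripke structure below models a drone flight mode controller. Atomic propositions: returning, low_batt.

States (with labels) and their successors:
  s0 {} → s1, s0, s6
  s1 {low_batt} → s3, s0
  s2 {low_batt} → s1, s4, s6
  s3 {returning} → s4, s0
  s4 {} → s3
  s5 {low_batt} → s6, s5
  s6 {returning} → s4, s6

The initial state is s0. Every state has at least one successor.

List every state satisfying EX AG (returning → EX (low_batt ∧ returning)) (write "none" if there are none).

States satisfying AG (returning → EX (low_batt ∧ returning)): ∅.
States satisfying EX AG (returning → EX (low_batt ∧ returning)): ∅.

none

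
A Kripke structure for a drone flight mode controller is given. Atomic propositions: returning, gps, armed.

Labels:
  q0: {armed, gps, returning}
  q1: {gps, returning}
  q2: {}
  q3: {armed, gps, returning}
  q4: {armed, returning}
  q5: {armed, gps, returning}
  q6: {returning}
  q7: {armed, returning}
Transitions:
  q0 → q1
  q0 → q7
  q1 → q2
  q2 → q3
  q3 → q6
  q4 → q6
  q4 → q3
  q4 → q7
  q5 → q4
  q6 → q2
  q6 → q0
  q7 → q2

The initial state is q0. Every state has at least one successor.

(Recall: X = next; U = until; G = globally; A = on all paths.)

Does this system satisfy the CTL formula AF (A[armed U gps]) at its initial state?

Yes

States satisfying A[armed U gps]: {q0, q1, q3, q5}.
States satisfying AF (A[armed U gps]): {q0, q1, q2, q3, q4, q5, q6, q7}.
q0 ∈ Sat(AF (A[armed U gps])).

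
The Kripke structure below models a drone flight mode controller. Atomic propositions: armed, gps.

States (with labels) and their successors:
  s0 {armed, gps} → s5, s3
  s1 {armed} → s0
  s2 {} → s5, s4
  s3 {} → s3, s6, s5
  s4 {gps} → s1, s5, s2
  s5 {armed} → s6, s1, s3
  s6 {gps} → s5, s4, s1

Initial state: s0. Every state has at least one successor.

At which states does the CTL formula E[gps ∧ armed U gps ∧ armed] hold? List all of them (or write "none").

States satisfying gps ∧ armed: {s0}.
States satisfying E[gps ∧ armed U gps ∧ armed]: {s0}.

{s0}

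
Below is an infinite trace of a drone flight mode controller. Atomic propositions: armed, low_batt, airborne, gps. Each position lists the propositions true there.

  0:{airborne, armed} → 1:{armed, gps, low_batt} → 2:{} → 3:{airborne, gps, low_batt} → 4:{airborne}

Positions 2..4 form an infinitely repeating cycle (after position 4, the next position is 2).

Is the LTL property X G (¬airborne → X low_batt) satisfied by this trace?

No

The position after 0 is 1; G (¬airborne → X low_batt) is false there.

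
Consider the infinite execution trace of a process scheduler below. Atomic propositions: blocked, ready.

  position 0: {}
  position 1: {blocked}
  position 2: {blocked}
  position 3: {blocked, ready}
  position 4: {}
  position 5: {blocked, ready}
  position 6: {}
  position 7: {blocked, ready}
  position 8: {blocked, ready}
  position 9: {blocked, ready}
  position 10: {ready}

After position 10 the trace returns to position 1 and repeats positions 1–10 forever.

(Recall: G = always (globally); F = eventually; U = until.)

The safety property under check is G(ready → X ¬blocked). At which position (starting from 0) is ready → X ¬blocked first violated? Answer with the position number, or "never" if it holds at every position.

Check ready → X ¬blocked at each position in order: 0 ✓, 1 ✓, 2 ✓, 3 ✓, 4 ✓, 5 ✓, 6 ✓.
At position 7 the labels are {blocked, ready} and the next position 8 has {blocked, ready}, so ready → X ¬blocked is false there. This is the first violation.

7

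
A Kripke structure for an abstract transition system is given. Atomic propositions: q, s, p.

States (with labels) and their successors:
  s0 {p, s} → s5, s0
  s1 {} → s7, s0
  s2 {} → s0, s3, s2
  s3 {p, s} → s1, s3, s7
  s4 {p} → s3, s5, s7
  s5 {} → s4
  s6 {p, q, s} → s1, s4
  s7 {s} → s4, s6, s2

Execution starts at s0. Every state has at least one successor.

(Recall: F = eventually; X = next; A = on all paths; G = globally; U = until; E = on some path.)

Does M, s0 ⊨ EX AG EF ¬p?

States satisfying AG EF ¬p: {s0, s1, s2, s3, s4, s5, s6, s7}.
States satisfying EX AG EF ¬p: {s0, s1, s2, s3, s4, s5, s6, s7}.
s0 ∈ Sat(EX AG EF ¬p).

Satisfied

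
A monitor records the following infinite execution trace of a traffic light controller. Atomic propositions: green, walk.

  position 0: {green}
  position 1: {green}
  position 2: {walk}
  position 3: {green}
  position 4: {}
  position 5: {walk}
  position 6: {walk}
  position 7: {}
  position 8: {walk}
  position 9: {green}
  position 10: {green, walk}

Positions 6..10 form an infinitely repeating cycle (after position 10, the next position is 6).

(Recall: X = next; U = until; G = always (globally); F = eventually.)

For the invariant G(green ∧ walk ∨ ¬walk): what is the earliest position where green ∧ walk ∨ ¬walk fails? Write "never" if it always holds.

2

Check green ∧ walk ∨ ¬walk at each position in order: 0 ✓, 1 ✓.
At position 2 the labels are {walk}, so green ∧ walk ∨ ¬walk is false there. This is the first violation.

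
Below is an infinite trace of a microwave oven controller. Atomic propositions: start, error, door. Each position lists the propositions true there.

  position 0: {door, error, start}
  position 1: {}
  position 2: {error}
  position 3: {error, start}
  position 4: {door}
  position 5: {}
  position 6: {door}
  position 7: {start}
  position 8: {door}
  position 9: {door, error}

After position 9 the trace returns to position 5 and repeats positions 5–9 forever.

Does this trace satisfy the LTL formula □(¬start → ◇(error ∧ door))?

¬start → ◇(error ∧ door) holds at every position 0..9, and those are all positions ever visited, so □(¬start → ◇(error ∧ door)) holds.
Positions where ¬start holds: 1, 2, 4, 5, 6, 8, 9.
Check ◇(error ∧ door) at each: 1→ok, 2→ok, 4→ok, 5→ok, 6→ok, 8→ok, 9→ok.

Satisfied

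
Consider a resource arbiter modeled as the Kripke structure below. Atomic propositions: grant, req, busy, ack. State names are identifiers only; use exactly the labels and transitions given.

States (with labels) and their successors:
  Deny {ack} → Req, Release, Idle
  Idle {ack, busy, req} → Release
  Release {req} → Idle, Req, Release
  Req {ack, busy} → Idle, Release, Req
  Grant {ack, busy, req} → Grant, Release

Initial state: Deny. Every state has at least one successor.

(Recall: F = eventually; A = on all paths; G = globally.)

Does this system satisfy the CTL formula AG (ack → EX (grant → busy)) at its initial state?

States satisfying ack → EX (grant → busy): {Deny, Idle, Release, Req, Grant}.
States satisfying AG (ack → EX (grant → busy)): {Deny, Idle, Release, Req, Grant}.
Every state reachable from Deny satisfies ack → EX (grant → busy).
Deny ∈ Sat(AG (ack → EX (grant → busy))).

Satisfied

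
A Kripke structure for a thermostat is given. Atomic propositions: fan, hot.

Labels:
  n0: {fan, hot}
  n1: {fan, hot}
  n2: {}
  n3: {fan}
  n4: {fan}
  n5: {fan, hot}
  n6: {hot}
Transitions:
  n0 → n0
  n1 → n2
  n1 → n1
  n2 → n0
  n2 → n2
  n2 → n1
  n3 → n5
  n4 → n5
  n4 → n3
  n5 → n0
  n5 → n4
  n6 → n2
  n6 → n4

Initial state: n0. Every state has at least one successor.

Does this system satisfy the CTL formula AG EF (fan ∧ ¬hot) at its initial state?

States satisfying EF (fan ∧ ¬hot): {n3, n4, n5, n6}.
States satisfying AG EF (fan ∧ ¬hot): ∅.
n0 is reachable from n0 and violates EF (fan ∧ ¬hot), so AG fails at n0.
n0 ∉ Sat(AG EF (fan ∧ ¬hot)).

Does not hold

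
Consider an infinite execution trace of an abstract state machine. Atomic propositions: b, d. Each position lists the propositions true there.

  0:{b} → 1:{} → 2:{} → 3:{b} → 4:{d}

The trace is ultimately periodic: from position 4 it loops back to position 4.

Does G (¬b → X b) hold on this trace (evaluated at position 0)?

Does not hold

¬b → X b must hold at every position from 0 onward. It fails at position 1, so G (¬b → X b) is false.
Positions where ¬b holds: 1, 2, 4.
Check X b at each: 1→fails, 2→ok, 4→fails.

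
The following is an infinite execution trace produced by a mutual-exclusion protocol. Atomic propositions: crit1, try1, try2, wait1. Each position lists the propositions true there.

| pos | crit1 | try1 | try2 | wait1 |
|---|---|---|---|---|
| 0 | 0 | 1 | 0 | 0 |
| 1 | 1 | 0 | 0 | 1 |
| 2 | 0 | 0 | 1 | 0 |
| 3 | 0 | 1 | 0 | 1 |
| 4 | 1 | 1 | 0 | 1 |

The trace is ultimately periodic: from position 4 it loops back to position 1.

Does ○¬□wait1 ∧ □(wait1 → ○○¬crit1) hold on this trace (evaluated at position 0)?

Does not hold

The position after 0 is 1; ¬□wait1 is true there.
wait1 → ○○¬crit1 must hold at every position from 0 onward. It fails at position 3, so □(wait1 → ○○¬crit1) is false.
Positions where wait1 holds: 1, 3, 4.
Check ○○¬crit1 at each: 1→ok, 3→fails, 4→ok.
At position 0: ○¬□wait1 is true; □(wait1 → ○○¬crit1) is false; so ○¬□wait1 ∧ □(wait1 → ○○¬crit1) is false.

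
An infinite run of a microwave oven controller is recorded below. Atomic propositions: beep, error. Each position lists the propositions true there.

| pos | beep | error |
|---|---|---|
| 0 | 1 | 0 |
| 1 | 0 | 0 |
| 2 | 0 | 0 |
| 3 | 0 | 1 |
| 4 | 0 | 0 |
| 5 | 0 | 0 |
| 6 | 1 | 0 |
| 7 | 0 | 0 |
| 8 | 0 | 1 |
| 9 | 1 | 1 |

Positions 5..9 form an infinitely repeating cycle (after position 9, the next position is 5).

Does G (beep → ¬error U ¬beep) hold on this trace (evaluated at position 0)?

beep → ¬error U ¬beep must hold at every position from 0 onward. It fails at position 9, so G (beep → ¬error U ¬beep) is false.
Positions where beep holds: 0, 6, 9.
Check ¬error U ¬beep at each: 0→ok, 6→ok, 9→fails.

Violated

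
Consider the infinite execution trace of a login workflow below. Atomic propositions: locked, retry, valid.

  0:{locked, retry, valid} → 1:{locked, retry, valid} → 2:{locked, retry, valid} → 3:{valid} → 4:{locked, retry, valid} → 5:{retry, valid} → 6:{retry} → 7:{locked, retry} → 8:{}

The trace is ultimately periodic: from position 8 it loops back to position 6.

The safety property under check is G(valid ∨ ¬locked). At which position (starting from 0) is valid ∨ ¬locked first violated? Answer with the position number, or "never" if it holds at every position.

7

Check valid ∨ ¬locked at each position in order: 0 ✓, 1 ✓, 2 ✓, 3 ✓, 4 ✓, 5 ✓, 6 ✓.
At position 7 the labels are {locked, retry}, so valid ∨ ¬locked is false there. This is the first violation.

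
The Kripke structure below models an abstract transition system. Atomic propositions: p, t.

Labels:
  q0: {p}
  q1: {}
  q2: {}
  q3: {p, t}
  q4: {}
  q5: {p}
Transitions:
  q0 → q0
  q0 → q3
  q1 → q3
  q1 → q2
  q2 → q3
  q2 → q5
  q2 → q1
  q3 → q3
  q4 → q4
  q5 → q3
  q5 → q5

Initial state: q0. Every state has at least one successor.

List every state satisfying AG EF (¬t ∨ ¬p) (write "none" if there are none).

States satisfying EF (¬t ∨ ¬p): {q0, q1, q2, q4, q5}.
States satisfying AG EF (¬t ∨ ¬p): {q4}.

{q4}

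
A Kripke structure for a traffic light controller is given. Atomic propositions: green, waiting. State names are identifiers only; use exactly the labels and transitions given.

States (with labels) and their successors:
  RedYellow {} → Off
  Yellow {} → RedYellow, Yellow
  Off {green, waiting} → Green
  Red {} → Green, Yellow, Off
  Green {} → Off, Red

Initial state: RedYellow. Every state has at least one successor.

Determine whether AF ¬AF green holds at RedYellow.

States satisfying ¬AF green: {Yellow, Red, Green}.
States satisfying AF ¬AF green: {RedYellow, Yellow, Off, Red, Green}.
RedYellow ∈ Sat(AF ¬AF green).

Yes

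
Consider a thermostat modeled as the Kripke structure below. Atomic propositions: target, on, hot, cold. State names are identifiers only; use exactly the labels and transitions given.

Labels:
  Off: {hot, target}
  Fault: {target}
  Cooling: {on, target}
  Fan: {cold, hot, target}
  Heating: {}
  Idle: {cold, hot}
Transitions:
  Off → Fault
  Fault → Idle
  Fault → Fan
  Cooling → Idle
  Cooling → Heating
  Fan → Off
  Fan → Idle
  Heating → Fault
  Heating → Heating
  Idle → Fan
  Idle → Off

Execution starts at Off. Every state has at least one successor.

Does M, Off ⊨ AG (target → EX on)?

States satisfying target → EX on: {Heating, Idle}.
States satisfying AG (target → EX on): ∅.
Fan is reachable from Off and violates target → EX on, so AG fails at Off.
Off ∉ Sat(AG (target → EX on)).

Violated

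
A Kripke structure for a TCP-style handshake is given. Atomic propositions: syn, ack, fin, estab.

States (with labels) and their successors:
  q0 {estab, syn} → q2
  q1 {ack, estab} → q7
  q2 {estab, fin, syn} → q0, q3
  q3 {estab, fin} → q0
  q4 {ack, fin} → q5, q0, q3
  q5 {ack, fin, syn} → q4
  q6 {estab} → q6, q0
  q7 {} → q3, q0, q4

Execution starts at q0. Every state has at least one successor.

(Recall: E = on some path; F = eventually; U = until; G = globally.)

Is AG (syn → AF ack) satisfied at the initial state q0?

No

States satisfying syn → AF ack: {q1, q3, q4, q5, q6, q7}.
States satisfying AG (syn → AF ack): ∅.
q0 is reachable from q0 and violates syn → AF ack, so AG fails at q0.
q0 ∉ Sat(AG (syn → AF ack)).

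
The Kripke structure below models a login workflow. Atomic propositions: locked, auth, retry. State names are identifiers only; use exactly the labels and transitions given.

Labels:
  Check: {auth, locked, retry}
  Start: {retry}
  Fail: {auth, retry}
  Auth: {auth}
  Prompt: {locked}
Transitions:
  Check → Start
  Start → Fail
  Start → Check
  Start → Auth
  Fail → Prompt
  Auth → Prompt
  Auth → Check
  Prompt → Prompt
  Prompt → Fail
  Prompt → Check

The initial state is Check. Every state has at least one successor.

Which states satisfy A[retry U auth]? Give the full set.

{Check, Start, Fail, Auth}

States satisfying retry: {Check, Start, Fail}.
States satisfying auth: {Check, Fail, Auth}.
States satisfying A[retry U auth]: {Check, Start, Fail, Auth}.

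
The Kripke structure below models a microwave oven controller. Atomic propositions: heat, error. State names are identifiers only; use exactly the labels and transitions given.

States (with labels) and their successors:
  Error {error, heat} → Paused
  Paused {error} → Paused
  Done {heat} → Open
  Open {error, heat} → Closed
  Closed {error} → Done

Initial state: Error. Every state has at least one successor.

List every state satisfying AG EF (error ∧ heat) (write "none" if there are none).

{Done, Open, Closed}

States satisfying EF (error ∧ heat): {Error, Done, Open, Closed}.
States satisfying AG EF (error ∧ heat): {Done, Open, Closed}.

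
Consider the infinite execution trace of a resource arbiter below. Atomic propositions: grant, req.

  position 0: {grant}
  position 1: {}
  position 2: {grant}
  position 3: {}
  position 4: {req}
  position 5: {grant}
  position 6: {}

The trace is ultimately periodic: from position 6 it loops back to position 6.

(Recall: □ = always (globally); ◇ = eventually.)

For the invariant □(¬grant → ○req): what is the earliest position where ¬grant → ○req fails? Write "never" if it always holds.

Check ¬grant → ○req at each position in order: 0 ✓.
At position 1 the labels are {} and the next position 2 has {grant}, so ¬grant → ○req is false there. This is the first violation.

1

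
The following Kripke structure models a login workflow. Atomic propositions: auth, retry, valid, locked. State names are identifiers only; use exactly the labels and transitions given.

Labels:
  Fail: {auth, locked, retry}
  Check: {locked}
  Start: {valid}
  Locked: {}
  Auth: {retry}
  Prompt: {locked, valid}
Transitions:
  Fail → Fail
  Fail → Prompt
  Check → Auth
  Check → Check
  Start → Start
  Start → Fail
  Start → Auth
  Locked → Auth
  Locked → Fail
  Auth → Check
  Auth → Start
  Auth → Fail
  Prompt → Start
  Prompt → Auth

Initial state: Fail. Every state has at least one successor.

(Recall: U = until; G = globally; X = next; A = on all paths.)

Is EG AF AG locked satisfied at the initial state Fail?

Does not hold

States satisfying AF AG locked: ∅.
States satisfying EG AF AG locked: ∅.
No suitable path/successor from Fail witnesses the formula.
Fail ∉ Sat(EG AF AG locked).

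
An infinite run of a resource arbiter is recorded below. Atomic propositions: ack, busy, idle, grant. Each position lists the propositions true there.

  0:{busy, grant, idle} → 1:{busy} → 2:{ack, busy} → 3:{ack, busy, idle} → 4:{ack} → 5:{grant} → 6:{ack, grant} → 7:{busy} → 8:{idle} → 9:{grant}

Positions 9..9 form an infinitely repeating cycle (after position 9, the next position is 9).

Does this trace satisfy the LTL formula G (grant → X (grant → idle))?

grant → X (grant → idle) must hold at every position from 0 onward. It fails at position 5, so G (grant → X (grant → idle)) is false.
Positions where grant holds: 0, 5, 6, 9.
Check X (grant → idle) at each: 0→ok, 5→fails, 6→ok, 9→fails.

Violated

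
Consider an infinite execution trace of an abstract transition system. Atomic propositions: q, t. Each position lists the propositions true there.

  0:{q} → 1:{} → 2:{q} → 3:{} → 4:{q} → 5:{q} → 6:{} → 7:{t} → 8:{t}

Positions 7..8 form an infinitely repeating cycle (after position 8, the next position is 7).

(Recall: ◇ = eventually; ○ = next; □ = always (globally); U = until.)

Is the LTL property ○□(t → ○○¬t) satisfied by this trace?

Violated

The position after 0 is 1; □(t → ○○¬t) is false there.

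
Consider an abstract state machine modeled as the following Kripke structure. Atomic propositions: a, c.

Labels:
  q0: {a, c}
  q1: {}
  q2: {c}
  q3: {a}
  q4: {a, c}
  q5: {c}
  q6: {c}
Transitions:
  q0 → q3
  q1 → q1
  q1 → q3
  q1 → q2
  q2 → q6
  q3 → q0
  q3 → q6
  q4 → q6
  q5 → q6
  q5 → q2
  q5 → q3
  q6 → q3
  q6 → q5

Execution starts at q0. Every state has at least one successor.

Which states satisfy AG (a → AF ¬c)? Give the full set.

States satisfying a → AF ¬c: {q0, q1, q2, q3, q5, q6}.
States satisfying AG (a → AF ¬c): {q0, q1, q2, q3, q5, q6}.

{q0, q1, q2, q3, q5, q6}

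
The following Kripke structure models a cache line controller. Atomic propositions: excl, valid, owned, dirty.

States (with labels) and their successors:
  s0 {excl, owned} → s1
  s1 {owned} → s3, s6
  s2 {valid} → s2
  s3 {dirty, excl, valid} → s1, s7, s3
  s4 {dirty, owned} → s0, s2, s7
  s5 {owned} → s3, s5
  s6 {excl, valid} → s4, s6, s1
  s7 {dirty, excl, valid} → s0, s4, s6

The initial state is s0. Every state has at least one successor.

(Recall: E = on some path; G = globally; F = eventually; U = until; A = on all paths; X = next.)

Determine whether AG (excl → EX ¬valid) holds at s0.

States satisfying excl → EX ¬valid: {s0, s1, s2, s3, s4, s5, s6, s7}.
States satisfying AG (excl → EX ¬valid): {s0, s1, s2, s3, s4, s5, s6, s7}.
Every state reachable from s0 satisfies excl → EX ¬valid.
s0 ∈ Sat(AG (excl → EX ¬valid)).

Satisfied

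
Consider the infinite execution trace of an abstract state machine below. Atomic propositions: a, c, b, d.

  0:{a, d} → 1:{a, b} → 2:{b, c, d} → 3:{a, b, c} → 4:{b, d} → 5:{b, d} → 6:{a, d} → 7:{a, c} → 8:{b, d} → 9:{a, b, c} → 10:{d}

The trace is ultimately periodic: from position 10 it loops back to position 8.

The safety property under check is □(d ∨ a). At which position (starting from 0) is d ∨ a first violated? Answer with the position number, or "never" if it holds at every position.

d ∨ a holds at every position 0..10, and those are all the positions the trace ever visits, so the invariant □(d ∨ a) is never violated.

never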